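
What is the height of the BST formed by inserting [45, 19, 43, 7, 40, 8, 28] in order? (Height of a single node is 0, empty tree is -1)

Insertion order: [45, 19, 43, 7, 40, 8, 28]
Tree (level-order array): [45, 19, None, 7, 43, None, 8, 40, None, None, None, 28]
Compute height bottom-up (empty subtree = -1):
  height(8) = 1 + max(-1, -1) = 0
  height(7) = 1 + max(-1, 0) = 1
  height(28) = 1 + max(-1, -1) = 0
  height(40) = 1 + max(0, -1) = 1
  height(43) = 1 + max(1, -1) = 2
  height(19) = 1 + max(1, 2) = 3
  height(45) = 1 + max(3, -1) = 4
Height = 4


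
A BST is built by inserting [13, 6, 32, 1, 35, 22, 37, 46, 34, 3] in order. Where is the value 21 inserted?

Starting tree (level order): [13, 6, 32, 1, None, 22, 35, None, 3, None, None, 34, 37, None, None, None, None, None, 46]
Insertion path: 13 -> 32 -> 22
Result: insert 21 as left child of 22
Final tree (level order): [13, 6, 32, 1, None, 22, 35, None, 3, 21, None, 34, 37, None, None, None, None, None, None, None, 46]


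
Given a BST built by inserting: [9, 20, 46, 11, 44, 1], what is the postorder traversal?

Tree insertion order: [9, 20, 46, 11, 44, 1]
Tree (level-order array): [9, 1, 20, None, None, 11, 46, None, None, 44]
Postorder traversal: [1, 11, 44, 46, 20, 9]


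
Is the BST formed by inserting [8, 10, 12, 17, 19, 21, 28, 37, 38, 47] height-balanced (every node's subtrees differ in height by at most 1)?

Tree (level-order array): [8, None, 10, None, 12, None, 17, None, 19, None, 21, None, 28, None, 37, None, 38, None, 47]
Definition: a tree is height-balanced if, at every node, |h(left) - h(right)| <= 1 (empty subtree has height -1).
Bottom-up per-node check:
  node 47: h_left=-1, h_right=-1, diff=0 [OK], height=0
  node 38: h_left=-1, h_right=0, diff=1 [OK], height=1
  node 37: h_left=-1, h_right=1, diff=2 [FAIL (|-1-1|=2 > 1)], height=2
  node 28: h_left=-1, h_right=2, diff=3 [FAIL (|-1-2|=3 > 1)], height=3
  node 21: h_left=-1, h_right=3, diff=4 [FAIL (|-1-3|=4 > 1)], height=4
  node 19: h_left=-1, h_right=4, diff=5 [FAIL (|-1-4|=5 > 1)], height=5
  node 17: h_left=-1, h_right=5, diff=6 [FAIL (|-1-5|=6 > 1)], height=6
  node 12: h_left=-1, h_right=6, diff=7 [FAIL (|-1-6|=7 > 1)], height=7
  node 10: h_left=-1, h_right=7, diff=8 [FAIL (|-1-7|=8 > 1)], height=8
  node 8: h_left=-1, h_right=8, diff=9 [FAIL (|-1-8|=9 > 1)], height=9
Node 37 violates the condition: |-1 - 1| = 2 > 1.
Result: Not balanced


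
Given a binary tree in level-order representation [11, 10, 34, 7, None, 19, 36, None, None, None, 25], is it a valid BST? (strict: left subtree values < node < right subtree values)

Level-order array: [11, 10, 34, 7, None, 19, 36, None, None, None, 25]
Validate using subtree bounds (lo, hi): at each node, require lo < value < hi,
then recurse left with hi=value and right with lo=value.
Preorder trace (stopping at first violation):
  at node 11 with bounds (-inf, +inf): OK
  at node 10 with bounds (-inf, 11): OK
  at node 7 with bounds (-inf, 10): OK
  at node 34 with bounds (11, +inf): OK
  at node 19 with bounds (11, 34): OK
  at node 25 with bounds (19, 34): OK
  at node 36 with bounds (34, +inf): OK
No violation found at any node.
Result: Valid BST


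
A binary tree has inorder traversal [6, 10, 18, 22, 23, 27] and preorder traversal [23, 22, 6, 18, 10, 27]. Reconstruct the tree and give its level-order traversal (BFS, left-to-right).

Inorder:  [6, 10, 18, 22, 23, 27]
Preorder: [23, 22, 6, 18, 10, 27]
Algorithm: preorder visits root first, so consume preorder in order;
for each root, split the current inorder slice at that value into
left-subtree inorder and right-subtree inorder, then recurse.
Recursive splits:
  root=23; inorder splits into left=[6, 10, 18, 22], right=[27]
  root=22; inorder splits into left=[6, 10, 18], right=[]
  root=6; inorder splits into left=[], right=[10, 18]
  root=18; inorder splits into left=[10], right=[]
  root=10; inorder splits into left=[], right=[]
  root=27; inorder splits into left=[], right=[]
Reconstructed level-order: [23, 22, 27, 6, 18, 10]


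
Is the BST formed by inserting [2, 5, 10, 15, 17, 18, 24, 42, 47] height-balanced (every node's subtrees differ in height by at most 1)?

Tree (level-order array): [2, None, 5, None, 10, None, 15, None, 17, None, 18, None, 24, None, 42, None, 47]
Definition: a tree is height-balanced if, at every node, |h(left) - h(right)| <= 1 (empty subtree has height -1).
Bottom-up per-node check:
  node 47: h_left=-1, h_right=-1, diff=0 [OK], height=0
  node 42: h_left=-1, h_right=0, diff=1 [OK], height=1
  node 24: h_left=-1, h_right=1, diff=2 [FAIL (|-1-1|=2 > 1)], height=2
  node 18: h_left=-1, h_right=2, diff=3 [FAIL (|-1-2|=3 > 1)], height=3
  node 17: h_left=-1, h_right=3, diff=4 [FAIL (|-1-3|=4 > 1)], height=4
  node 15: h_left=-1, h_right=4, diff=5 [FAIL (|-1-4|=5 > 1)], height=5
  node 10: h_left=-1, h_right=5, diff=6 [FAIL (|-1-5|=6 > 1)], height=6
  node 5: h_left=-1, h_right=6, diff=7 [FAIL (|-1-6|=7 > 1)], height=7
  node 2: h_left=-1, h_right=7, diff=8 [FAIL (|-1-7|=8 > 1)], height=8
Node 24 violates the condition: |-1 - 1| = 2 > 1.
Result: Not balanced


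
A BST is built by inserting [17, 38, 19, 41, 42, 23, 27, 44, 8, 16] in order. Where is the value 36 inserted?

Starting tree (level order): [17, 8, 38, None, 16, 19, 41, None, None, None, 23, None, 42, None, 27, None, 44]
Insertion path: 17 -> 38 -> 19 -> 23 -> 27
Result: insert 36 as right child of 27
Final tree (level order): [17, 8, 38, None, 16, 19, 41, None, None, None, 23, None, 42, None, 27, None, 44, None, 36]


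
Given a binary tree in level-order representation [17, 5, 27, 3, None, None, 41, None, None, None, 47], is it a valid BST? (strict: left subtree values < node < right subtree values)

Level-order array: [17, 5, 27, 3, None, None, 41, None, None, None, 47]
Validate using subtree bounds (lo, hi): at each node, require lo < value < hi,
then recurse left with hi=value and right with lo=value.
Preorder trace (stopping at first violation):
  at node 17 with bounds (-inf, +inf): OK
  at node 5 with bounds (-inf, 17): OK
  at node 3 with bounds (-inf, 5): OK
  at node 27 with bounds (17, +inf): OK
  at node 41 with bounds (27, +inf): OK
  at node 47 with bounds (41, +inf): OK
No violation found at any node.
Result: Valid BST


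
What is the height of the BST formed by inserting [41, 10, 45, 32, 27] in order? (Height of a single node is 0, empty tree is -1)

Insertion order: [41, 10, 45, 32, 27]
Tree (level-order array): [41, 10, 45, None, 32, None, None, 27]
Compute height bottom-up (empty subtree = -1):
  height(27) = 1 + max(-1, -1) = 0
  height(32) = 1 + max(0, -1) = 1
  height(10) = 1 + max(-1, 1) = 2
  height(45) = 1 + max(-1, -1) = 0
  height(41) = 1 + max(2, 0) = 3
Height = 3


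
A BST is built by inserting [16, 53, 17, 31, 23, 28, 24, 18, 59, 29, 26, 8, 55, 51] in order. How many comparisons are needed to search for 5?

Search path for 5: 16 -> 8
Found: False
Comparisons: 2


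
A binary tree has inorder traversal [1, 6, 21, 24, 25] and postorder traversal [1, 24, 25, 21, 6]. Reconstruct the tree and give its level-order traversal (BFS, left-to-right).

Inorder:   [1, 6, 21, 24, 25]
Postorder: [1, 24, 25, 21, 6]
Algorithm: postorder visits root last, so walk postorder right-to-left;
each value is the root of the current inorder slice — split it at that
value, recurse on the right subtree first, then the left.
Recursive splits:
  root=6; inorder splits into left=[1], right=[21, 24, 25]
  root=21; inorder splits into left=[], right=[24, 25]
  root=25; inorder splits into left=[24], right=[]
  root=24; inorder splits into left=[], right=[]
  root=1; inorder splits into left=[], right=[]
Reconstructed level-order: [6, 1, 21, 25, 24]


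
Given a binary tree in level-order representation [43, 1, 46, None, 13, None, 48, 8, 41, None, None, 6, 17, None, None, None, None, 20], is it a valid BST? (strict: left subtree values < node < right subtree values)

Level-order array: [43, 1, 46, None, 13, None, 48, 8, 41, None, None, 6, 17, None, None, None, None, 20]
Validate using subtree bounds (lo, hi): at each node, require lo < value < hi,
then recurse left with hi=value and right with lo=value.
Preorder trace (stopping at first violation):
  at node 43 with bounds (-inf, +inf): OK
  at node 1 with bounds (-inf, 43): OK
  at node 13 with bounds (1, 43): OK
  at node 8 with bounds (1, 13): OK
  at node 6 with bounds (1, 8): OK
  at node 17 with bounds (8, 13): VIOLATION
Node 17 violates its bound: not (8 < 17 < 13).
Result: Not a valid BST


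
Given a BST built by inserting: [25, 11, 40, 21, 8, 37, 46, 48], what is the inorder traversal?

Tree insertion order: [25, 11, 40, 21, 8, 37, 46, 48]
Tree (level-order array): [25, 11, 40, 8, 21, 37, 46, None, None, None, None, None, None, None, 48]
Inorder traversal: [8, 11, 21, 25, 37, 40, 46, 48]


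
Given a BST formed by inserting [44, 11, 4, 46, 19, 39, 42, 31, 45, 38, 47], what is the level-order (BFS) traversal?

Tree insertion order: [44, 11, 4, 46, 19, 39, 42, 31, 45, 38, 47]
Tree (level-order array): [44, 11, 46, 4, 19, 45, 47, None, None, None, 39, None, None, None, None, 31, 42, None, 38]
BFS from the root, enqueuing left then right child of each popped node:
  queue [44] -> pop 44, enqueue [11, 46], visited so far: [44]
  queue [11, 46] -> pop 11, enqueue [4, 19], visited so far: [44, 11]
  queue [46, 4, 19] -> pop 46, enqueue [45, 47], visited so far: [44, 11, 46]
  queue [4, 19, 45, 47] -> pop 4, enqueue [none], visited so far: [44, 11, 46, 4]
  queue [19, 45, 47] -> pop 19, enqueue [39], visited so far: [44, 11, 46, 4, 19]
  queue [45, 47, 39] -> pop 45, enqueue [none], visited so far: [44, 11, 46, 4, 19, 45]
  queue [47, 39] -> pop 47, enqueue [none], visited so far: [44, 11, 46, 4, 19, 45, 47]
  queue [39] -> pop 39, enqueue [31, 42], visited so far: [44, 11, 46, 4, 19, 45, 47, 39]
  queue [31, 42] -> pop 31, enqueue [38], visited so far: [44, 11, 46, 4, 19, 45, 47, 39, 31]
  queue [42, 38] -> pop 42, enqueue [none], visited so far: [44, 11, 46, 4, 19, 45, 47, 39, 31, 42]
  queue [38] -> pop 38, enqueue [none], visited so far: [44, 11, 46, 4, 19, 45, 47, 39, 31, 42, 38]
Result: [44, 11, 46, 4, 19, 45, 47, 39, 31, 42, 38]


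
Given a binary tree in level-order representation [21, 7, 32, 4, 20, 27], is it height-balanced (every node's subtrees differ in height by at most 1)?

Tree (level-order array): [21, 7, 32, 4, 20, 27]
Definition: a tree is height-balanced if, at every node, |h(left) - h(right)| <= 1 (empty subtree has height -1).
Bottom-up per-node check:
  node 4: h_left=-1, h_right=-1, diff=0 [OK], height=0
  node 20: h_left=-1, h_right=-1, diff=0 [OK], height=0
  node 7: h_left=0, h_right=0, diff=0 [OK], height=1
  node 27: h_left=-1, h_right=-1, diff=0 [OK], height=0
  node 32: h_left=0, h_right=-1, diff=1 [OK], height=1
  node 21: h_left=1, h_right=1, diff=0 [OK], height=2
All nodes satisfy the balance condition.
Result: Balanced


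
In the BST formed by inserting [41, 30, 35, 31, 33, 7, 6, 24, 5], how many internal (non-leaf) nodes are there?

Tree built from: [41, 30, 35, 31, 33, 7, 6, 24, 5]
Tree (level-order array): [41, 30, None, 7, 35, 6, 24, 31, None, 5, None, None, None, None, 33]
Rule: An internal node has at least one child.
Per-node child counts:
  node 41: 1 child(ren)
  node 30: 2 child(ren)
  node 7: 2 child(ren)
  node 6: 1 child(ren)
  node 5: 0 child(ren)
  node 24: 0 child(ren)
  node 35: 1 child(ren)
  node 31: 1 child(ren)
  node 33: 0 child(ren)
Matching nodes: [41, 30, 7, 6, 35, 31]
Count of internal (non-leaf) nodes: 6


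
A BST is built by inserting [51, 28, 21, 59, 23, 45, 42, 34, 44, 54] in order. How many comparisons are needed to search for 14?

Search path for 14: 51 -> 28 -> 21
Found: False
Comparisons: 3


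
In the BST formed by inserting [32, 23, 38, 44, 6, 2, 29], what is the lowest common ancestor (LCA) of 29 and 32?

Tree insertion order: [32, 23, 38, 44, 6, 2, 29]
Tree (level-order array): [32, 23, 38, 6, 29, None, 44, 2]
In a BST, the LCA of p=29, q=32 is the first node v on the
root-to-leaf path with p <= v <= q (go left if both < v, right if both > v).
Walk from root:
  at 32: 29 <= 32 <= 32, this is the LCA
LCA = 32


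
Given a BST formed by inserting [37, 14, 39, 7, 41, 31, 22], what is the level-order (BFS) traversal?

Tree insertion order: [37, 14, 39, 7, 41, 31, 22]
Tree (level-order array): [37, 14, 39, 7, 31, None, 41, None, None, 22]
BFS from the root, enqueuing left then right child of each popped node:
  queue [37] -> pop 37, enqueue [14, 39], visited so far: [37]
  queue [14, 39] -> pop 14, enqueue [7, 31], visited so far: [37, 14]
  queue [39, 7, 31] -> pop 39, enqueue [41], visited so far: [37, 14, 39]
  queue [7, 31, 41] -> pop 7, enqueue [none], visited so far: [37, 14, 39, 7]
  queue [31, 41] -> pop 31, enqueue [22], visited so far: [37, 14, 39, 7, 31]
  queue [41, 22] -> pop 41, enqueue [none], visited so far: [37, 14, 39, 7, 31, 41]
  queue [22] -> pop 22, enqueue [none], visited so far: [37, 14, 39, 7, 31, 41, 22]
Result: [37, 14, 39, 7, 31, 41, 22]


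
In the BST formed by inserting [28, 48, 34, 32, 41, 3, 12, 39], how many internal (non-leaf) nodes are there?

Tree built from: [28, 48, 34, 32, 41, 3, 12, 39]
Tree (level-order array): [28, 3, 48, None, 12, 34, None, None, None, 32, 41, None, None, 39]
Rule: An internal node has at least one child.
Per-node child counts:
  node 28: 2 child(ren)
  node 3: 1 child(ren)
  node 12: 0 child(ren)
  node 48: 1 child(ren)
  node 34: 2 child(ren)
  node 32: 0 child(ren)
  node 41: 1 child(ren)
  node 39: 0 child(ren)
Matching nodes: [28, 3, 48, 34, 41]
Count of internal (non-leaf) nodes: 5


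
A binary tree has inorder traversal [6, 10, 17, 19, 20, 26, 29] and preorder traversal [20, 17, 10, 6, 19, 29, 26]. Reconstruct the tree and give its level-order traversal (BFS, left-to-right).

Inorder:  [6, 10, 17, 19, 20, 26, 29]
Preorder: [20, 17, 10, 6, 19, 29, 26]
Algorithm: preorder visits root first, so consume preorder in order;
for each root, split the current inorder slice at that value into
left-subtree inorder and right-subtree inorder, then recurse.
Recursive splits:
  root=20; inorder splits into left=[6, 10, 17, 19], right=[26, 29]
  root=17; inorder splits into left=[6, 10], right=[19]
  root=10; inorder splits into left=[6], right=[]
  root=6; inorder splits into left=[], right=[]
  root=19; inorder splits into left=[], right=[]
  root=29; inorder splits into left=[26], right=[]
  root=26; inorder splits into left=[], right=[]
Reconstructed level-order: [20, 17, 29, 10, 19, 26, 6]


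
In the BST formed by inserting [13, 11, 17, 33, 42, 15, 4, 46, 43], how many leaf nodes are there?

Tree built from: [13, 11, 17, 33, 42, 15, 4, 46, 43]
Tree (level-order array): [13, 11, 17, 4, None, 15, 33, None, None, None, None, None, 42, None, 46, 43]
Rule: A leaf has 0 children.
Per-node child counts:
  node 13: 2 child(ren)
  node 11: 1 child(ren)
  node 4: 0 child(ren)
  node 17: 2 child(ren)
  node 15: 0 child(ren)
  node 33: 1 child(ren)
  node 42: 1 child(ren)
  node 46: 1 child(ren)
  node 43: 0 child(ren)
Matching nodes: [4, 15, 43]
Count of leaf nodes: 3


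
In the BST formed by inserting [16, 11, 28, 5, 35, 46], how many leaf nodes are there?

Tree built from: [16, 11, 28, 5, 35, 46]
Tree (level-order array): [16, 11, 28, 5, None, None, 35, None, None, None, 46]
Rule: A leaf has 0 children.
Per-node child counts:
  node 16: 2 child(ren)
  node 11: 1 child(ren)
  node 5: 0 child(ren)
  node 28: 1 child(ren)
  node 35: 1 child(ren)
  node 46: 0 child(ren)
Matching nodes: [5, 46]
Count of leaf nodes: 2


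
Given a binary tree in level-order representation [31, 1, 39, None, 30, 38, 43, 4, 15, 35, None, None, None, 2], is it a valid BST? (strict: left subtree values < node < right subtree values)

Level-order array: [31, 1, 39, None, 30, 38, 43, 4, 15, 35, None, None, None, 2]
Validate using subtree bounds (lo, hi): at each node, require lo < value < hi,
then recurse left with hi=value and right with lo=value.
Preorder trace (stopping at first violation):
  at node 31 with bounds (-inf, +inf): OK
  at node 1 with bounds (-inf, 31): OK
  at node 30 with bounds (1, 31): OK
  at node 4 with bounds (1, 30): OK
  at node 2 with bounds (1, 4): OK
  at node 15 with bounds (30, 31): VIOLATION
Node 15 violates its bound: not (30 < 15 < 31).
Result: Not a valid BST


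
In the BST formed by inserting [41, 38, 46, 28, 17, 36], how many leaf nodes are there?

Tree built from: [41, 38, 46, 28, 17, 36]
Tree (level-order array): [41, 38, 46, 28, None, None, None, 17, 36]
Rule: A leaf has 0 children.
Per-node child counts:
  node 41: 2 child(ren)
  node 38: 1 child(ren)
  node 28: 2 child(ren)
  node 17: 0 child(ren)
  node 36: 0 child(ren)
  node 46: 0 child(ren)
Matching nodes: [17, 36, 46]
Count of leaf nodes: 3


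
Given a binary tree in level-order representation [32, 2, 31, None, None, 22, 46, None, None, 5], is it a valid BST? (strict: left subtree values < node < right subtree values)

Level-order array: [32, 2, 31, None, None, 22, 46, None, None, 5]
Validate using subtree bounds (lo, hi): at each node, require lo < value < hi,
then recurse left with hi=value and right with lo=value.
Preorder trace (stopping at first violation):
  at node 32 with bounds (-inf, +inf): OK
  at node 2 with bounds (-inf, 32): OK
  at node 31 with bounds (32, +inf): VIOLATION
Node 31 violates its bound: not (32 < 31 < +inf).
Result: Not a valid BST


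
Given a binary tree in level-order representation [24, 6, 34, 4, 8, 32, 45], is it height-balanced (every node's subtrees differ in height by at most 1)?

Tree (level-order array): [24, 6, 34, 4, 8, 32, 45]
Definition: a tree is height-balanced if, at every node, |h(left) - h(right)| <= 1 (empty subtree has height -1).
Bottom-up per-node check:
  node 4: h_left=-1, h_right=-1, diff=0 [OK], height=0
  node 8: h_left=-1, h_right=-1, diff=0 [OK], height=0
  node 6: h_left=0, h_right=0, diff=0 [OK], height=1
  node 32: h_left=-1, h_right=-1, diff=0 [OK], height=0
  node 45: h_left=-1, h_right=-1, diff=0 [OK], height=0
  node 34: h_left=0, h_right=0, diff=0 [OK], height=1
  node 24: h_left=1, h_right=1, diff=0 [OK], height=2
All nodes satisfy the balance condition.
Result: Balanced


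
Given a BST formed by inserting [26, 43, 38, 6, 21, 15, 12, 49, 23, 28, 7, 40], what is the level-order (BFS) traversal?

Tree insertion order: [26, 43, 38, 6, 21, 15, 12, 49, 23, 28, 7, 40]
Tree (level-order array): [26, 6, 43, None, 21, 38, 49, 15, 23, 28, 40, None, None, 12, None, None, None, None, None, None, None, 7]
BFS from the root, enqueuing left then right child of each popped node:
  queue [26] -> pop 26, enqueue [6, 43], visited so far: [26]
  queue [6, 43] -> pop 6, enqueue [21], visited so far: [26, 6]
  queue [43, 21] -> pop 43, enqueue [38, 49], visited so far: [26, 6, 43]
  queue [21, 38, 49] -> pop 21, enqueue [15, 23], visited so far: [26, 6, 43, 21]
  queue [38, 49, 15, 23] -> pop 38, enqueue [28, 40], visited so far: [26, 6, 43, 21, 38]
  queue [49, 15, 23, 28, 40] -> pop 49, enqueue [none], visited so far: [26, 6, 43, 21, 38, 49]
  queue [15, 23, 28, 40] -> pop 15, enqueue [12], visited so far: [26, 6, 43, 21, 38, 49, 15]
  queue [23, 28, 40, 12] -> pop 23, enqueue [none], visited so far: [26, 6, 43, 21, 38, 49, 15, 23]
  queue [28, 40, 12] -> pop 28, enqueue [none], visited so far: [26, 6, 43, 21, 38, 49, 15, 23, 28]
  queue [40, 12] -> pop 40, enqueue [none], visited so far: [26, 6, 43, 21, 38, 49, 15, 23, 28, 40]
  queue [12] -> pop 12, enqueue [7], visited so far: [26, 6, 43, 21, 38, 49, 15, 23, 28, 40, 12]
  queue [7] -> pop 7, enqueue [none], visited so far: [26, 6, 43, 21, 38, 49, 15, 23, 28, 40, 12, 7]
Result: [26, 6, 43, 21, 38, 49, 15, 23, 28, 40, 12, 7]


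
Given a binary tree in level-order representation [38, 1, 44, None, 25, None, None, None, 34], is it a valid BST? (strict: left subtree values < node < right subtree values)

Level-order array: [38, 1, 44, None, 25, None, None, None, 34]
Validate using subtree bounds (lo, hi): at each node, require lo < value < hi,
then recurse left with hi=value and right with lo=value.
Preorder trace (stopping at first violation):
  at node 38 with bounds (-inf, +inf): OK
  at node 1 with bounds (-inf, 38): OK
  at node 25 with bounds (1, 38): OK
  at node 34 with bounds (25, 38): OK
  at node 44 with bounds (38, +inf): OK
No violation found at any node.
Result: Valid BST


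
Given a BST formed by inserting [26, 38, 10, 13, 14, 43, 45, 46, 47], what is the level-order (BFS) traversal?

Tree insertion order: [26, 38, 10, 13, 14, 43, 45, 46, 47]
Tree (level-order array): [26, 10, 38, None, 13, None, 43, None, 14, None, 45, None, None, None, 46, None, 47]
BFS from the root, enqueuing left then right child of each popped node:
  queue [26] -> pop 26, enqueue [10, 38], visited so far: [26]
  queue [10, 38] -> pop 10, enqueue [13], visited so far: [26, 10]
  queue [38, 13] -> pop 38, enqueue [43], visited so far: [26, 10, 38]
  queue [13, 43] -> pop 13, enqueue [14], visited so far: [26, 10, 38, 13]
  queue [43, 14] -> pop 43, enqueue [45], visited so far: [26, 10, 38, 13, 43]
  queue [14, 45] -> pop 14, enqueue [none], visited so far: [26, 10, 38, 13, 43, 14]
  queue [45] -> pop 45, enqueue [46], visited so far: [26, 10, 38, 13, 43, 14, 45]
  queue [46] -> pop 46, enqueue [47], visited so far: [26, 10, 38, 13, 43, 14, 45, 46]
  queue [47] -> pop 47, enqueue [none], visited so far: [26, 10, 38, 13, 43, 14, 45, 46, 47]
Result: [26, 10, 38, 13, 43, 14, 45, 46, 47]


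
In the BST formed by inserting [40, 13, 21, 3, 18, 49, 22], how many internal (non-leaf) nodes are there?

Tree built from: [40, 13, 21, 3, 18, 49, 22]
Tree (level-order array): [40, 13, 49, 3, 21, None, None, None, None, 18, 22]
Rule: An internal node has at least one child.
Per-node child counts:
  node 40: 2 child(ren)
  node 13: 2 child(ren)
  node 3: 0 child(ren)
  node 21: 2 child(ren)
  node 18: 0 child(ren)
  node 22: 0 child(ren)
  node 49: 0 child(ren)
Matching nodes: [40, 13, 21]
Count of internal (non-leaf) nodes: 3


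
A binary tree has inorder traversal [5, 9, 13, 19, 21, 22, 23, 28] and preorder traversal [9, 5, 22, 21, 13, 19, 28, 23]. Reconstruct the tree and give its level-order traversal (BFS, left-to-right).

Inorder:  [5, 9, 13, 19, 21, 22, 23, 28]
Preorder: [9, 5, 22, 21, 13, 19, 28, 23]
Algorithm: preorder visits root first, so consume preorder in order;
for each root, split the current inorder slice at that value into
left-subtree inorder and right-subtree inorder, then recurse.
Recursive splits:
  root=9; inorder splits into left=[5], right=[13, 19, 21, 22, 23, 28]
  root=5; inorder splits into left=[], right=[]
  root=22; inorder splits into left=[13, 19, 21], right=[23, 28]
  root=21; inorder splits into left=[13, 19], right=[]
  root=13; inorder splits into left=[], right=[19]
  root=19; inorder splits into left=[], right=[]
  root=28; inorder splits into left=[23], right=[]
  root=23; inorder splits into left=[], right=[]
Reconstructed level-order: [9, 5, 22, 21, 28, 13, 23, 19]


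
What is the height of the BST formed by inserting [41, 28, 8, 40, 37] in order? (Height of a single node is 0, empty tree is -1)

Insertion order: [41, 28, 8, 40, 37]
Tree (level-order array): [41, 28, None, 8, 40, None, None, 37]
Compute height bottom-up (empty subtree = -1):
  height(8) = 1 + max(-1, -1) = 0
  height(37) = 1 + max(-1, -1) = 0
  height(40) = 1 + max(0, -1) = 1
  height(28) = 1 + max(0, 1) = 2
  height(41) = 1 + max(2, -1) = 3
Height = 3


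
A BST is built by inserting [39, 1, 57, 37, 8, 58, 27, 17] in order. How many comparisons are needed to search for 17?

Search path for 17: 39 -> 1 -> 37 -> 8 -> 27 -> 17
Found: True
Comparisons: 6


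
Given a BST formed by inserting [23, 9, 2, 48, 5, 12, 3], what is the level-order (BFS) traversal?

Tree insertion order: [23, 9, 2, 48, 5, 12, 3]
Tree (level-order array): [23, 9, 48, 2, 12, None, None, None, 5, None, None, 3]
BFS from the root, enqueuing left then right child of each popped node:
  queue [23] -> pop 23, enqueue [9, 48], visited so far: [23]
  queue [9, 48] -> pop 9, enqueue [2, 12], visited so far: [23, 9]
  queue [48, 2, 12] -> pop 48, enqueue [none], visited so far: [23, 9, 48]
  queue [2, 12] -> pop 2, enqueue [5], visited so far: [23, 9, 48, 2]
  queue [12, 5] -> pop 12, enqueue [none], visited so far: [23, 9, 48, 2, 12]
  queue [5] -> pop 5, enqueue [3], visited so far: [23, 9, 48, 2, 12, 5]
  queue [3] -> pop 3, enqueue [none], visited so far: [23, 9, 48, 2, 12, 5, 3]
Result: [23, 9, 48, 2, 12, 5, 3]


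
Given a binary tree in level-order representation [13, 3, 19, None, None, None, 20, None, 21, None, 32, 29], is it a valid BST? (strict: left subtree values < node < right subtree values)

Level-order array: [13, 3, 19, None, None, None, 20, None, 21, None, 32, 29]
Validate using subtree bounds (lo, hi): at each node, require lo < value < hi,
then recurse left with hi=value and right with lo=value.
Preorder trace (stopping at first violation):
  at node 13 with bounds (-inf, +inf): OK
  at node 3 with bounds (-inf, 13): OK
  at node 19 with bounds (13, +inf): OK
  at node 20 with bounds (19, +inf): OK
  at node 21 with bounds (20, +inf): OK
  at node 32 with bounds (21, +inf): OK
  at node 29 with bounds (21, 32): OK
No violation found at any node.
Result: Valid BST


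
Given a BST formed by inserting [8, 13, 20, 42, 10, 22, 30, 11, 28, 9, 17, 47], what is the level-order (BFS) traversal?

Tree insertion order: [8, 13, 20, 42, 10, 22, 30, 11, 28, 9, 17, 47]
Tree (level-order array): [8, None, 13, 10, 20, 9, 11, 17, 42, None, None, None, None, None, None, 22, 47, None, 30, None, None, 28]
BFS from the root, enqueuing left then right child of each popped node:
  queue [8] -> pop 8, enqueue [13], visited so far: [8]
  queue [13] -> pop 13, enqueue [10, 20], visited so far: [8, 13]
  queue [10, 20] -> pop 10, enqueue [9, 11], visited so far: [8, 13, 10]
  queue [20, 9, 11] -> pop 20, enqueue [17, 42], visited so far: [8, 13, 10, 20]
  queue [9, 11, 17, 42] -> pop 9, enqueue [none], visited so far: [8, 13, 10, 20, 9]
  queue [11, 17, 42] -> pop 11, enqueue [none], visited so far: [8, 13, 10, 20, 9, 11]
  queue [17, 42] -> pop 17, enqueue [none], visited so far: [8, 13, 10, 20, 9, 11, 17]
  queue [42] -> pop 42, enqueue [22, 47], visited so far: [8, 13, 10, 20, 9, 11, 17, 42]
  queue [22, 47] -> pop 22, enqueue [30], visited so far: [8, 13, 10, 20, 9, 11, 17, 42, 22]
  queue [47, 30] -> pop 47, enqueue [none], visited so far: [8, 13, 10, 20, 9, 11, 17, 42, 22, 47]
  queue [30] -> pop 30, enqueue [28], visited so far: [8, 13, 10, 20, 9, 11, 17, 42, 22, 47, 30]
  queue [28] -> pop 28, enqueue [none], visited so far: [8, 13, 10, 20, 9, 11, 17, 42, 22, 47, 30, 28]
Result: [8, 13, 10, 20, 9, 11, 17, 42, 22, 47, 30, 28]


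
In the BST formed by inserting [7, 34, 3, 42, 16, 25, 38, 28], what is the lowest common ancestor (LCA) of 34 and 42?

Tree insertion order: [7, 34, 3, 42, 16, 25, 38, 28]
Tree (level-order array): [7, 3, 34, None, None, 16, 42, None, 25, 38, None, None, 28]
In a BST, the LCA of p=34, q=42 is the first node v on the
root-to-leaf path with p <= v <= q (go left if both < v, right if both > v).
Walk from root:
  at 7: both 34 and 42 > 7, go right
  at 34: 34 <= 34 <= 42, this is the LCA
LCA = 34


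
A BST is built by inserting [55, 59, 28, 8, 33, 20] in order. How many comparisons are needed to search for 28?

Search path for 28: 55 -> 28
Found: True
Comparisons: 2


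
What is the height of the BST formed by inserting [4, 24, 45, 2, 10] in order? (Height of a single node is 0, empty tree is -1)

Insertion order: [4, 24, 45, 2, 10]
Tree (level-order array): [4, 2, 24, None, None, 10, 45]
Compute height bottom-up (empty subtree = -1):
  height(2) = 1 + max(-1, -1) = 0
  height(10) = 1 + max(-1, -1) = 0
  height(45) = 1 + max(-1, -1) = 0
  height(24) = 1 + max(0, 0) = 1
  height(4) = 1 + max(0, 1) = 2
Height = 2


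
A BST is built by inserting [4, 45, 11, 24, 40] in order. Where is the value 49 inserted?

Starting tree (level order): [4, None, 45, 11, None, None, 24, None, 40]
Insertion path: 4 -> 45
Result: insert 49 as right child of 45
Final tree (level order): [4, None, 45, 11, 49, None, 24, None, None, None, 40]


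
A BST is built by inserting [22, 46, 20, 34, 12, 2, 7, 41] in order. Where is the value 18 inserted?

Starting tree (level order): [22, 20, 46, 12, None, 34, None, 2, None, None, 41, None, 7]
Insertion path: 22 -> 20 -> 12
Result: insert 18 as right child of 12
Final tree (level order): [22, 20, 46, 12, None, 34, None, 2, 18, None, 41, None, 7]


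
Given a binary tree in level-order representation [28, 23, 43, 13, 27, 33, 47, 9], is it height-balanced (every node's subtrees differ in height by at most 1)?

Tree (level-order array): [28, 23, 43, 13, 27, 33, 47, 9]
Definition: a tree is height-balanced if, at every node, |h(left) - h(right)| <= 1 (empty subtree has height -1).
Bottom-up per-node check:
  node 9: h_left=-1, h_right=-1, diff=0 [OK], height=0
  node 13: h_left=0, h_right=-1, diff=1 [OK], height=1
  node 27: h_left=-1, h_right=-1, diff=0 [OK], height=0
  node 23: h_left=1, h_right=0, diff=1 [OK], height=2
  node 33: h_left=-1, h_right=-1, diff=0 [OK], height=0
  node 47: h_left=-1, h_right=-1, diff=0 [OK], height=0
  node 43: h_left=0, h_right=0, diff=0 [OK], height=1
  node 28: h_left=2, h_right=1, diff=1 [OK], height=3
All nodes satisfy the balance condition.
Result: Balanced


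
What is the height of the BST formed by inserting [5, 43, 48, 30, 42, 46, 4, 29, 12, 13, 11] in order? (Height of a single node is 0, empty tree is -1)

Insertion order: [5, 43, 48, 30, 42, 46, 4, 29, 12, 13, 11]
Tree (level-order array): [5, 4, 43, None, None, 30, 48, 29, 42, 46, None, 12, None, None, None, None, None, 11, 13]
Compute height bottom-up (empty subtree = -1):
  height(4) = 1 + max(-1, -1) = 0
  height(11) = 1 + max(-1, -1) = 0
  height(13) = 1 + max(-1, -1) = 0
  height(12) = 1 + max(0, 0) = 1
  height(29) = 1 + max(1, -1) = 2
  height(42) = 1 + max(-1, -1) = 0
  height(30) = 1 + max(2, 0) = 3
  height(46) = 1 + max(-1, -1) = 0
  height(48) = 1 + max(0, -1) = 1
  height(43) = 1 + max(3, 1) = 4
  height(5) = 1 + max(0, 4) = 5
Height = 5


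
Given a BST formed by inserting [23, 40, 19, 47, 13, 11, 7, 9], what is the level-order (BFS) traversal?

Tree insertion order: [23, 40, 19, 47, 13, 11, 7, 9]
Tree (level-order array): [23, 19, 40, 13, None, None, 47, 11, None, None, None, 7, None, None, 9]
BFS from the root, enqueuing left then right child of each popped node:
  queue [23] -> pop 23, enqueue [19, 40], visited so far: [23]
  queue [19, 40] -> pop 19, enqueue [13], visited so far: [23, 19]
  queue [40, 13] -> pop 40, enqueue [47], visited so far: [23, 19, 40]
  queue [13, 47] -> pop 13, enqueue [11], visited so far: [23, 19, 40, 13]
  queue [47, 11] -> pop 47, enqueue [none], visited so far: [23, 19, 40, 13, 47]
  queue [11] -> pop 11, enqueue [7], visited so far: [23, 19, 40, 13, 47, 11]
  queue [7] -> pop 7, enqueue [9], visited so far: [23, 19, 40, 13, 47, 11, 7]
  queue [9] -> pop 9, enqueue [none], visited so far: [23, 19, 40, 13, 47, 11, 7, 9]
Result: [23, 19, 40, 13, 47, 11, 7, 9]


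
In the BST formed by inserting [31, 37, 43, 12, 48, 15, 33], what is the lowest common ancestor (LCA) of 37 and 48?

Tree insertion order: [31, 37, 43, 12, 48, 15, 33]
Tree (level-order array): [31, 12, 37, None, 15, 33, 43, None, None, None, None, None, 48]
In a BST, the LCA of p=37, q=48 is the first node v on the
root-to-leaf path with p <= v <= q (go left if both < v, right if both > v).
Walk from root:
  at 31: both 37 and 48 > 31, go right
  at 37: 37 <= 37 <= 48, this is the LCA
LCA = 37


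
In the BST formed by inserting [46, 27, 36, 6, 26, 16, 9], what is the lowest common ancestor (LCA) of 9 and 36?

Tree insertion order: [46, 27, 36, 6, 26, 16, 9]
Tree (level-order array): [46, 27, None, 6, 36, None, 26, None, None, 16, None, 9]
In a BST, the LCA of p=9, q=36 is the first node v on the
root-to-leaf path with p <= v <= q (go left if both < v, right if both > v).
Walk from root:
  at 46: both 9 and 36 < 46, go left
  at 27: 9 <= 27 <= 36, this is the LCA
LCA = 27


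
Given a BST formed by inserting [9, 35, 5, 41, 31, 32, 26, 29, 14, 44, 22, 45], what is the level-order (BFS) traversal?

Tree insertion order: [9, 35, 5, 41, 31, 32, 26, 29, 14, 44, 22, 45]
Tree (level-order array): [9, 5, 35, None, None, 31, 41, 26, 32, None, 44, 14, 29, None, None, None, 45, None, 22]
BFS from the root, enqueuing left then right child of each popped node:
  queue [9] -> pop 9, enqueue [5, 35], visited so far: [9]
  queue [5, 35] -> pop 5, enqueue [none], visited so far: [9, 5]
  queue [35] -> pop 35, enqueue [31, 41], visited so far: [9, 5, 35]
  queue [31, 41] -> pop 31, enqueue [26, 32], visited so far: [9, 5, 35, 31]
  queue [41, 26, 32] -> pop 41, enqueue [44], visited so far: [9, 5, 35, 31, 41]
  queue [26, 32, 44] -> pop 26, enqueue [14, 29], visited so far: [9, 5, 35, 31, 41, 26]
  queue [32, 44, 14, 29] -> pop 32, enqueue [none], visited so far: [9, 5, 35, 31, 41, 26, 32]
  queue [44, 14, 29] -> pop 44, enqueue [45], visited so far: [9, 5, 35, 31, 41, 26, 32, 44]
  queue [14, 29, 45] -> pop 14, enqueue [22], visited so far: [9, 5, 35, 31, 41, 26, 32, 44, 14]
  queue [29, 45, 22] -> pop 29, enqueue [none], visited so far: [9, 5, 35, 31, 41, 26, 32, 44, 14, 29]
  queue [45, 22] -> pop 45, enqueue [none], visited so far: [9, 5, 35, 31, 41, 26, 32, 44, 14, 29, 45]
  queue [22] -> pop 22, enqueue [none], visited so far: [9, 5, 35, 31, 41, 26, 32, 44, 14, 29, 45, 22]
Result: [9, 5, 35, 31, 41, 26, 32, 44, 14, 29, 45, 22]


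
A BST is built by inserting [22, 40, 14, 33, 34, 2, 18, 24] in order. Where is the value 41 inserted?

Starting tree (level order): [22, 14, 40, 2, 18, 33, None, None, None, None, None, 24, 34]
Insertion path: 22 -> 40
Result: insert 41 as right child of 40
Final tree (level order): [22, 14, 40, 2, 18, 33, 41, None, None, None, None, 24, 34]


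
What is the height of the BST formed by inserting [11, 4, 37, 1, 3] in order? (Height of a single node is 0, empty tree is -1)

Insertion order: [11, 4, 37, 1, 3]
Tree (level-order array): [11, 4, 37, 1, None, None, None, None, 3]
Compute height bottom-up (empty subtree = -1):
  height(3) = 1 + max(-1, -1) = 0
  height(1) = 1 + max(-1, 0) = 1
  height(4) = 1 + max(1, -1) = 2
  height(37) = 1 + max(-1, -1) = 0
  height(11) = 1 + max(2, 0) = 3
Height = 3


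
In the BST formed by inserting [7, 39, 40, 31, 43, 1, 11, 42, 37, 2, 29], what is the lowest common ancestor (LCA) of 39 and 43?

Tree insertion order: [7, 39, 40, 31, 43, 1, 11, 42, 37, 2, 29]
Tree (level-order array): [7, 1, 39, None, 2, 31, 40, None, None, 11, 37, None, 43, None, 29, None, None, 42]
In a BST, the LCA of p=39, q=43 is the first node v on the
root-to-leaf path with p <= v <= q (go left if both < v, right if both > v).
Walk from root:
  at 7: both 39 and 43 > 7, go right
  at 39: 39 <= 39 <= 43, this is the LCA
LCA = 39


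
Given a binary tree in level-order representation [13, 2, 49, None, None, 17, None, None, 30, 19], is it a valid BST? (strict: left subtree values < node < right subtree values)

Level-order array: [13, 2, 49, None, None, 17, None, None, 30, 19]
Validate using subtree bounds (lo, hi): at each node, require lo < value < hi,
then recurse left with hi=value and right with lo=value.
Preorder trace (stopping at first violation):
  at node 13 with bounds (-inf, +inf): OK
  at node 2 with bounds (-inf, 13): OK
  at node 49 with bounds (13, +inf): OK
  at node 17 with bounds (13, 49): OK
  at node 30 with bounds (17, 49): OK
  at node 19 with bounds (17, 30): OK
No violation found at any node.
Result: Valid BST


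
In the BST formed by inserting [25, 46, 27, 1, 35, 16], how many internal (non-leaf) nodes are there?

Tree built from: [25, 46, 27, 1, 35, 16]
Tree (level-order array): [25, 1, 46, None, 16, 27, None, None, None, None, 35]
Rule: An internal node has at least one child.
Per-node child counts:
  node 25: 2 child(ren)
  node 1: 1 child(ren)
  node 16: 0 child(ren)
  node 46: 1 child(ren)
  node 27: 1 child(ren)
  node 35: 0 child(ren)
Matching nodes: [25, 1, 46, 27]
Count of internal (non-leaf) nodes: 4


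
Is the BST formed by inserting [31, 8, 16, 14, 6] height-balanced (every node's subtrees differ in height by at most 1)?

Tree (level-order array): [31, 8, None, 6, 16, None, None, 14]
Definition: a tree is height-balanced if, at every node, |h(left) - h(right)| <= 1 (empty subtree has height -1).
Bottom-up per-node check:
  node 6: h_left=-1, h_right=-1, diff=0 [OK], height=0
  node 14: h_left=-1, h_right=-1, diff=0 [OK], height=0
  node 16: h_left=0, h_right=-1, diff=1 [OK], height=1
  node 8: h_left=0, h_right=1, diff=1 [OK], height=2
  node 31: h_left=2, h_right=-1, diff=3 [FAIL (|2--1|=3 > 1)], height=3
Node 31 violates the condition: |2 - -1| = 3 > 1.
Result: Not balanced


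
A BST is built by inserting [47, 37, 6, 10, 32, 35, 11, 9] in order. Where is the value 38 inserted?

Starting tree (level order): [47, 37, None, 6, None, None, 10, 9, 32, None, None, 11, 35]
Insertion path: 47 -> 37
Result: insert 38 as right child of 37
Final tree (level order): [47, 37, None, 6, 38, None, 10, None, None, 9, 32, None, None, 11, 35]


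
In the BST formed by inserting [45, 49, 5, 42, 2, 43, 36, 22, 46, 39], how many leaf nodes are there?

Tree built from: [45, 49, 5, 42, 2, 43, 36, 22, 46, 39]
Tree (level-order array): [45, 5, 49, 2, 42, 46, None, None, None, 36, 43, None, None, 22, 39]
Rule: A leaf has 0 children.
Per-node child counts:
  node 45: 2 child(ren)
  node 5: 2 child(ren)
  node 2: 0 child(ren)
  node 42: 2 child(ren)
  node 36: 2 child(ren)
  node 22: 0 child(ren)
  node 39: 0 child(ren)
  node 43: 0 child(ren)
  node 49: 1 child(ren)
  node 46: 0 child(ren)
Matching nodes: [2, 22, 39, 43, 46]
Count of leaf nodes: 5


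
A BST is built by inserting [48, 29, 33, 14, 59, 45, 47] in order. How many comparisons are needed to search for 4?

Search path for 4: 48 -> 29 -> 14
Found: False
Comparisons: 3


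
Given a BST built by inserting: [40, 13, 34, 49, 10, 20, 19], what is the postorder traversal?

Tree insertion order: [40, 13, 34, 49, 10, 20, 19]
Tree (level-order array): [40, 13, 49, 10, 34, None, None, None, None, 20, None, 19]
Postorder traversal: [10, 19, 20, 34, 13, 49, 40]


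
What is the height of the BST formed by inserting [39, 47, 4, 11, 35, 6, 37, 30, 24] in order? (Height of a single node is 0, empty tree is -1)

Insertion order: [39, 47, 4, 11, 35, 6, 37, 30, 24]
Tree (level-order array): [39, 4, 47, None, 11, None, None, 6, 35, None, None, 30, 37, 24]
Compute height bottom-up (empty subtree = -1):
  height(6) = 1 + max(-1, -1) = 0
  height(24) = 1 + max(-1, -1) = 0
  height(30) = 1 + max(0, -1) = 1
  height(37) = 1 + max(-1, -1) = 0
  height(35) = 1 + max(1, 0) = 2
  height(11) = 1 + max(0, 2) = 3
  height(4) = 1 + max(-1, 3) = 4
  height(47) = 1 + max(-1, -1) = 0
  height(39) = 1 + max(4, 0) = 5
Height = 5


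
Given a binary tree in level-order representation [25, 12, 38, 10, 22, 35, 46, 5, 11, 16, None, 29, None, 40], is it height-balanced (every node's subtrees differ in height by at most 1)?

Tree (level-order array): [25, 12, 38, 10, 22, 35, 46, 5, 11, 16, None, 29, None, 40]
Definition: a tree is height-balanced if, at every node, |h(left) - h(right)| <= 1 (empty subtree has height -1).
Bottom-up per-node check:
  node 5: h_left=-1, h_right=-1, diff=0 [OK], height=0
  node 11: h_left=-1, h_right=-1, diff=0 [OK], height=0
  node 10: h_left=0, h_right=0, diff=0 [OK], height=1
  node 16: h_left=-1, h_right=-1, diff=0 [OK], height=0
  node 22: h_left=0, h_right=-1, diff=1 [OK], height=1
  node 12: h_left=1, h_right=1, diff=0 [OK], height=2
  node 29: h_left=-1, h_right=-1, diff=0 [OK], height=0
  node 35: h_left=0, h_right=-1, diff=1 [OK], height=1
  node 40: h_left=-1, h_right=-1, diff=0 [OK], height=0
  node 46: h_left=0, h_right=-1, diff=1 [OK], height=1
  node 38: h_left=1, h_right=1, diff=0 [OK], height=2
  node 25: h_left=2, h_right=2, diff=0 [OK], height=3
All nodes satisfy the balance condition.
Result: Balanced
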